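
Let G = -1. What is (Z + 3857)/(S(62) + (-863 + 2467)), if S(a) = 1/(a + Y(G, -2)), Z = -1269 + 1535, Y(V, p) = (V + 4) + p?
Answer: 259749/101053 ≈ 2.5704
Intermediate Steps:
Y(V, p) = 4 + V + p (Y(V, p) = (4 + V) + p = 4 + V + p)
Z = 266
S(a) = 1/(1 + a) (S(a) = 1/(a + (4 - 1 - 2)) = 1/(a + 1) = 1/(1 + a))
(Z + 3857)/(S(62) + (-863 + 2467)) = (266 + 3857)/(1/(1 + 62) + (-863 + 2467)) = 4123/(1/63 + 1604) = 4123/(101053/63) = 4123*(63/101053) = 259749/101053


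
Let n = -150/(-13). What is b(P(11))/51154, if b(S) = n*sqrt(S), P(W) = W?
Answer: 75*sqrt(11)/332501 ≈ 0.00074811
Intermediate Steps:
n = 150/13 (n = -150*(-1)/13 = -15*(-10/13) = 150/13 ≈ 11.538)
b(S) = 150*sqrt(S)/13
b(P(11))/51154 = (150*sqrt(11)/13)/51154 = (150*sqrt(11)/13)*(1/51154) = 75*sqrt(11)/332501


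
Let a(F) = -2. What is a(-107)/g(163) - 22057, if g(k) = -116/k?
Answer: -1279143/58 ≈ -22054.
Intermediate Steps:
a(-107)/g(163) - 22057 = -2/((-116/163)) - 22057 = -2/((-116*1/163)) - 22057 = -2/(-116/163) - 22057 = -2*(-163/116) - 22057 = 163/58 - 22057 = -1279143/58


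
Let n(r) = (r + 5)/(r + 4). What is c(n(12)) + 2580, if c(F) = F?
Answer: 41297/16 ≈ 2581.1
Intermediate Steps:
n(r) = (5 + r)/(4 + r)
c(n(12)) + 2580 = (5 + 12)/(4 + 12) + 2580 = 17/16 + 2580 = 41297/16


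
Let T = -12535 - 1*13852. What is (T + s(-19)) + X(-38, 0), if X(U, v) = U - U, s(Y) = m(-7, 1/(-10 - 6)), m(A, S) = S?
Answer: -422193/16 ≈ -26387.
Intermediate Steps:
T = -26387 (T = -12535 - 13852 = -26387)
s(Y) = -1/16 (s(Y) = 1/(-10 - 6) = 1/(-16) = -1/16)
X(U, v) = 0
(T + s(-19)) + X(-38, 0) = (-26387 - 1/16) + 0 = -422193/16 + 0 = -422193/16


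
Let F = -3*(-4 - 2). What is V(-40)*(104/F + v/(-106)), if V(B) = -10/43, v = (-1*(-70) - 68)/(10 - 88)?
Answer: -358295/266643 ≈ -1.3437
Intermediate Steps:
F = 18 (F = -3*(-6) = 18)
v = -1/39 (v = (70 - 68)/(-78) = 2*(-1/78) = -1/39 ≈ -0.025641)
V(B) = -10/43 (V(B) = -10*1/43 = -10/43)
V(-40)*(104/F + v/(-106)) = -10*(104/18 - 1/39/(-106))/43 = -10*(104*(1/18) - 1/39*(-1/106))/43 = -10*(52/9 + 1/4134)/43 = -10/43*71659/12402 = -358295/266643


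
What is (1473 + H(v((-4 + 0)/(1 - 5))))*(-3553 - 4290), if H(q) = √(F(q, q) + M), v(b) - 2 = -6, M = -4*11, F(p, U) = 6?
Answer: -11552739 - 7843*I*√38 ≈ -1.1553e+7 - 48348.0*I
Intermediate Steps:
M = -44
v(b) = -4 (v(b) = 2 - 6 = -4)
H(q) = I*√38 (H(q) = √(6 - 44) = √(-38) = I*√38)
(1473 + H(v((-4 + 0)/(1 - 5))))*(-3553 - 4290) = (1473 + I*√38)*(-3553 - 4290) = (1473 + I*√38)*(-7843) = -11552739 - 7843*I*√38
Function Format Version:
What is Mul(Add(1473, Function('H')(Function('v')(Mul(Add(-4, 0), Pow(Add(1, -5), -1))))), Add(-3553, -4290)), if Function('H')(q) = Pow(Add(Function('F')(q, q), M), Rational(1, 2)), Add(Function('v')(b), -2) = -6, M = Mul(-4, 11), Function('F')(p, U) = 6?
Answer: Add(-11552739, Mul(-7843, I, Pow(38, Rational(1, 2)))) ≈ Add(-1.1553e+7, Mul(-48348., I))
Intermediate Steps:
M = -44
Function('v')(b) = -4 (Function('v')(b) = Add(2, -6) = -4)
Function('H')(q) = Mul(I, Pow(38, Rational(1, 2))) (Function('H')(q) = Pow(Add(6, -44), Rational(1, 2)) = Pow(-38, Rational(1, 2)) = Mul(I, Pow(38, Rational(1, 2))))
Mul(Add(1473, Function('H')(Function('v')(Mul(Add(-4, 0), Pow(Add(1, -5), -1))))), Add(-3553, -4290)) = Mul(Add(1473, Mul(I, Pow(38, Rational(1, 2)))), Add(-3553, -4290)) = Mul(Add(1473, Mul(I, Pow(38, Rational(1, 2)))), -7843) = Add(-11552739, Mul(-7843, I, Pow(38, Rational(1, 2))))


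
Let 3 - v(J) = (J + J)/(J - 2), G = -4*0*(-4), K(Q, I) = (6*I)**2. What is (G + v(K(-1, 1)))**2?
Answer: 225/289 ≈ 0.77855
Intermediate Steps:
K(Q, I) = 36*I**2
G = 0 (G = 0*(-4) = 0)
v(J) = 3 - 2*J/(-2 + J) (v(J) = 3 - (J + J)/(J - 2) = 3 - 2*J/(-2 + J))
(G + v(K(-1, 1)))**2 = (0 + (-6 + 36*1**2)/(-2 + 36*1**2))**2 = (0 + (-6 + 36*1)/(-2 + 36*1))**2 = (0 + (-6 + 36)/(-2 + 36))**2 = (0 + 30/34)**2 = (0 + (1/34)*30)**2 = (0 + 15/17)**2 = (15/17)**2 = 225/289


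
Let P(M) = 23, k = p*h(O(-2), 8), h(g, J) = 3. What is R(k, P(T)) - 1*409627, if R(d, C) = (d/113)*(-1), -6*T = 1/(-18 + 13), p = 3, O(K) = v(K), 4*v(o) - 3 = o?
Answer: -46287860/113 ≈ -4.0963e+5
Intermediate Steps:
v(o) = ¾ + o/4
O(K) = ¾ + K/4
k = 9 (k = 3*3 = 9)
T = 1/30 (T = -1/(6*(-18 + 13)) = -⅙/(-5) = -⅙*(-⅕) = 1/30 ≈ 0.033333)
R(d, C) = -d/113 (R(d, C) = (d*(1/113))*(-1) = (d/113)*(-1) = -d/113)
R(k, P(T)) - 1*409627 = -1/113*9 - 1*409627 = -9/113 - 409627 = -46287860/113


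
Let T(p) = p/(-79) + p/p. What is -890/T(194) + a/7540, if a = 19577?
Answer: 106477751/173420 ≈ 613.99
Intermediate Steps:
T(p) = 1 - p/79 (T(p) = p*(-1/79) + 1 = -p/79 + 1 = 1 - p/79)
-890/T(194) + a/7540 = -890/(1 - 1/79*194) + 19577/7540 = -890/(1 - 194/79) + 19577*(1/7540) = -890/(-115/79) + 19577/7540 = -890*(-79/115) + 19577/7540 = 14062/23 + 19577/7540 = 106477751/173420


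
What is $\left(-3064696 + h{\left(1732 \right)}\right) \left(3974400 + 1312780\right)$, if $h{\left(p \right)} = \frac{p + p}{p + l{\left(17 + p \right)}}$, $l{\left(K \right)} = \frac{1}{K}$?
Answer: $- \frac{49085029310028619840}{3029269} \approx -1.6204 \cdot 10^{13}$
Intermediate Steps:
$h{\left(p \right)} = \frac{2 p}{p + \frac{1}{17 + p}}$ ($h{\left(p \right)} = \frac{p + p}{p + \frac{1}{17 + p}} = \frac{2 p}{p + \frac{1}{17 + p}}$)
$\left(-3064696 + h{\left(1732 \right)}\right) \left(3974400 + 1312780\right) = \left(-3064696 + 2 \cdot 1732 \frac{1}{1 + 1732 \left(17 + 1732\right)} \left(17 + 1732\right)\right) \left(3974400 + 1312780\right) = \left(-3064696 + 2 \cdot 1732 \frac{1}{1 + 1732 \cdot 1749} \cdot 1749\right) 5287180 = \left(-3064696 + 2 \cdot 1732 \frac{1}{1 + 3029268} \cdot 1749\right) 5287180 = \left(-3064696 + 2 \cdot 1732 \cdot \frac{1}{3029269} \cdot 1749\right) 5287180 = \left(-3064696 + \frac{6058536}{3029269}\right) 5287180 = \left(- \frac{9283782528688}{3029269}\right) 5287180 = - \frac{49085029310028619840}{3029269}$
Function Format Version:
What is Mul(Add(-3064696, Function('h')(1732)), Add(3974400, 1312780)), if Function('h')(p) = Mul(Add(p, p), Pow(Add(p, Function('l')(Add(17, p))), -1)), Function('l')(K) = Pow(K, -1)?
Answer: Rational(-49085029310028619840, 3029269) ≈ -1.6204e+13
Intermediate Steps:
Function('h')(p) = Mul(2, p, Pow(Add(p, Pow(Add(17, p), -1)), -1)) (Function('h')(p) = Mul(Add(p, p), Pow(Add(p, Pow(Add(17, p), -1)), -1)) = Mul(Mul(2, p), Pow(Add(p, Pow(Add(17, p), -1)), -1)) = Mul(2, p, Pow(Add(p, Pow(Add(17, p), -1)), -1)))
Mul(Add(-3064696, Function('h')(1732)), Add(3974400, 1312780)) = Mul(Add(-3064696, Mul(2, 1732, Pow(Add(1, Mul(1732, Add(17, 1732))), -1), Add(17, 1732))), Add(3974400, 1312780)) = Mul(Add(-3064696, Mul(2, 1732, Pow(Add(1, Mul(1732, 1749)), -1), 1749)), 5287180) = Mul(Add(-3064696, Mul(2, 1732, Pow(Add(1, 3029268), -1), 1749)), 5287180) = Mul(Add(-3064696, Mul(2, 1732, Pow(3029269, -1), 1749)), 5287180) = Mul(Add(-3064696, Mul(2, 1732, Rational(1, 3029269), 1749)), 5287180) = Mul(Add(-3064696, Rational(6058536, 3029269)), 5287180) = Mul(Rational(-9283782528688, 3029269), 5287180) = Rational(-49085029310028619840, 3029269)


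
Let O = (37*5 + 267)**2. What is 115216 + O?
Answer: 319520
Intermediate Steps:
O = 204304 (O = (185 + 267)**2 = 452**2 = 204304)
115216 + O = 115216 + 204304 = 319520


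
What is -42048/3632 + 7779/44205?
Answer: -38134969/3344845 ≈ -11.401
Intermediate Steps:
-42048/3632 + 7779/44205 = -42048*1/3632 + 7779*(1/44205) = -2628/227 + 2593/14735 = -38134969/3344845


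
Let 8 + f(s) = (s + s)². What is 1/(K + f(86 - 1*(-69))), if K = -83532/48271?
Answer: 48271/4638373400 ≈ 1.0407e-5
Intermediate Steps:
f(s) = -8 + 4*s² (f(s) = -8 + (s + s)² = -8 + (2*s)² = -8 + 4*s²)
K = -83532/48271 (K = -83532*1/48271 = -83532/48271 ≈ -1.7305)
1/(K + f(86 - 1*(-69))) = 1/(-83532/48271 + (-8 + 4*(86 - 1*(-69))²)) = 1/(-83532/48271 + (-8 + 4*(86 + 69)²)) = 1/(-83532/48271 + (-8 + 4*155²)) = 1/(-83532/48271 + (-8 + 4*24025)) = 1/(-83532/48271 + (-8 + 96100)) = 1/(-83532/48271 + 96092) = 1/(4638373400/48271) = 48271/4638373400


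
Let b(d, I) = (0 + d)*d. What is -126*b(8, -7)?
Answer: -8064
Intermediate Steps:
b(d, I) = d² (b(d, I) = d*d = d²)
-126*b(8, -7) = -126*8² = -126*64 = -8064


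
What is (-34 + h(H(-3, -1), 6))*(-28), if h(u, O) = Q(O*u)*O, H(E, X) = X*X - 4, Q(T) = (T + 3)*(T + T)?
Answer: -89768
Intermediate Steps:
Q(T) = 2*T*(3 + T) (Q(T) = (3 + T)*(2*T) = 2*T*(3 + T))
H(E, X) = -4 + X² (H(E, X) = X² - 4 = -4 + X²)
h(u, O) = 2*u*O²*(3 + O*u) (h(u, O) = (2*(O*u)*(3 + O*u))*O = (2*O*u*(3 + O*u))*O = 2*u*O²*(3 + O*u))
(-34 + h(H(-3, -1), 6))*(-28) = (-34 + 2*(-4 + (-1)²)*6²*(3 + 6*(-4 + (-1)²)))*(-28) = (-34 + 2*(-4 + 1)*36*(3 + 6*(-4 + 1)))*(-28) = (-34 + 2*(-3)*36*(3 + 6*(-3)))*(-28) = (-34 + 2*(-3)*36*(3 - 18))*(-28) = (-34 + 2*(-3)*36*(-15))*(-28) = (-34 + 3240)*(-28) = 3206*(-28) = -89768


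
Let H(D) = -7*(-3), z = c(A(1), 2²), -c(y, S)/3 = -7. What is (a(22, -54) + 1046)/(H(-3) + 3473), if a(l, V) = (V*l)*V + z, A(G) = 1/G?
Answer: 65219/3494 ≈ 18.666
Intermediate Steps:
c(y, S) = 21 (c(y, S) = -3*(-7) = 21)
z = 21
H(D) = 21
a(l, V) = 21 + l*V² (a(l, V) = (V*l)*V + 21 = l*V² + 21 = 21 + l*V²)
(a(22, -54) + 1046)/(H(-3) + 3473) = ((21 + 22*(-54)²) + 1046)/(21 + 3473) = ((21 + 22*2916) + 1046)/3494 = ((21 + 64152) + 1046)*(1/3494) = (64173 + 1046)*(1/3494) = 65219*(1/3494) = 65219/3494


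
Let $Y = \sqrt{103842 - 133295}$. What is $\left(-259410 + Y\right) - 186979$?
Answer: $-446389 + i \sqrt{29453} \approx -4.4639 \cdot 10^{5} + 171.62 i$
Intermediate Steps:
$Y = i \sqrt{29453}$ ($Y = \sqrt{-29453} = i \sqrt{29453} \approx 171.62 i$)
$\left(-259410 + Y\right) - 186979 = \left(-259410 + i \sqrt{29453}\right) - 186979 = -446389 + i \sqrt{29453}$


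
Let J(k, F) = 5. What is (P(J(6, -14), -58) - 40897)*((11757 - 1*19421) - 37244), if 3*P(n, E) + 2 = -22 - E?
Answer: 5508280556/3 ≈ 1.8361e+9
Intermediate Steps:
P(n, E) = -8 - E/3 (P(n, E) = -2/3 + (-22 - E)/3 = -2/3 + (-22/3 - E/3) = -8 - E/3)
(P(J(6, -14), -58) - 40897)*((11757 - 1*19421) - 37244) = ((-8 - 1/3*(-58)) - 40897)*((11757 - 1*19421) - 37244) = ((-8 + 58/3) - 40897)*((11757 - 19421) - 37244) = (34/3 - 40897)*(-7664 - 37244) = -122657/3*(-44908) = 5508280556/3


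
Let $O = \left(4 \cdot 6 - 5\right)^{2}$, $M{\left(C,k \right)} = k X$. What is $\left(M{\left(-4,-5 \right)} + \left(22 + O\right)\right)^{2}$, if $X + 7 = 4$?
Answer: $158404$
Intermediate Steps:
$X = -3$ ($X = -7 + 4 = -3$)
$M{\left(C,k \right)} = - 3 k$ ($M{\left(C,k \right)} = k \left(-3\right) = - 3 k$)
$O = 361$ ($O = \left(24 - 5\right)^{2} = 19^{2} = 361$)
$\left(M{\left(-4,-5 \right)} + \left(22 + O\right)\right)^{2} = \left(\left(-3\right) \left(-5\right) + \left(22 + 361\right)\right)^{2} = \left(15 + 383\right)^{2} = 398^{2} = 158404$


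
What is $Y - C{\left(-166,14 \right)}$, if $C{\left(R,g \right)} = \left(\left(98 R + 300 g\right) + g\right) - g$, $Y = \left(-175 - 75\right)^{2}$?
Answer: $74568$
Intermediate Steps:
$Y = 62500$ ($Y = \left(-250\right)^{2} = 62500$)
$C{\left(R,g \right)} = 98 R + 300 g$ ($C{\left(R,g \right)} = \left(98 R + 301 g\right) - g = 98 R + 300 g$)
$Y - C{\left(-166,14 \right)} = 62500 - \left(98 \left(-166\right) + 300 \cdot 14\right) = 62500 - \left(-16268 + 4200\right) = 62500 - -12068 = 62500 + 12068 = 74568$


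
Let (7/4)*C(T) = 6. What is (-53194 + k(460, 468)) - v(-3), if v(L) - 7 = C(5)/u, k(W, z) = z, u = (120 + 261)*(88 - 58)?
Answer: -703194559/13335 ≈ -52733.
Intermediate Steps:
u = 11430 (u = 381*30 = 11430)
C(T) = 24/7 (C(T) = (4/7)*6 = 24/7)
v(L) = 93349/13335 (v(L) = 7 + (24/7)/11430 = 7 + (24/7)*(1/11430) = 7 + 4/13335 = 93349/13335)
(-53194 + k(460, 468)) - v(-3) = (-53194 + 468) - 1*93349/13335 = -52726 - 93349/13335 = -703194559/13335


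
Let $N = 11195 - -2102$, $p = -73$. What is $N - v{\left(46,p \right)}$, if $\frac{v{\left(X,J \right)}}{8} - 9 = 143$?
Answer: $12081$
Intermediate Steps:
$v{\left(X,J \right)} = 1216$ ($v{\left(X,J \right)} = 72 + 8 \cdot 143 = 72 + 1144 = 1216$)
$N = 13297$ ($N = 11195 + 2102 = 13297$)
$N - v{\left(46,p \right)} = 13297 - 1216 = 12081$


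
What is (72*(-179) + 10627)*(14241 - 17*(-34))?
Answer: -33505759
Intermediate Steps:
(72*(-179) + 10627)*(14241 - 17*(-34)) = (-12888 + 10627)*(14241 + 578) = -2261*14819 = -33505759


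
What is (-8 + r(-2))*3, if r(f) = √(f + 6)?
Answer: -18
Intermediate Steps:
r(f) = √(6 + f)
(-8 + r(-2))*3 = (-8 + √(6 - 2))*3 = (-8 + √4)*3 = (-8 + 2)*3 = -6*3 = -18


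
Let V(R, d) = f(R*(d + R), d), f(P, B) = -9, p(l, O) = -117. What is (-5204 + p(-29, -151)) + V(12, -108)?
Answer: -5330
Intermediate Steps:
V(R, d) = -9
(-5204 + p(-29, -151)) + V(12, -108) = (-5204 - 117) - 9 = -5321 - 9 = -5330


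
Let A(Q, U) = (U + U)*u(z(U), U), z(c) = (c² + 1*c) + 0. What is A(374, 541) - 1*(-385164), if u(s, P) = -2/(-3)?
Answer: 1157656/3 ≈ 3.8589e+5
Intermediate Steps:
z(c) = c + c² (z(c) = (c² + c) + 0 = (c + c²) + 0 = c + c²)
u(s, P) = ⅔ (u(s, P) = -2*(-⅓) = ⅔)
A(Q, U) = 4*U/3 (A(Q, U) = (U + U)*(⅔) = (2*U)*(⅔) = 4*U/3)
A(374, 541) - 1*(-385164) = (4/3)*541 - 1*(-385164) = 2164/3 + 385164 = 1157656/3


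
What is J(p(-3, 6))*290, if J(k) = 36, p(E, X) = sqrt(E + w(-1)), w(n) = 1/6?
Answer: 10440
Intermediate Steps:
w(n) = 1/6
p(E, X) = sqrt(1/6 + E) (p(E, X) = sqrt(E + 1/6) = sqrt(1/6 + E))
J(p(-3, 6))*290 = 36*290 = 10440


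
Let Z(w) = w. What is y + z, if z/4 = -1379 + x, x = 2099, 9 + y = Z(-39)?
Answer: 2832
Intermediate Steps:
y = -48 (y = -9 - 39 = -48)
z = 2880 (z = 4*(-1379 + 2099) = 4*720 = 2880)
y + z = -48 + 2880 = 2832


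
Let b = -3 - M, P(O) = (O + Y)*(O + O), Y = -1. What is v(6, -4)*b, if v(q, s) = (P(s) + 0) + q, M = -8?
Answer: 230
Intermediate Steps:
P(O) = 2*O*(-1 + O) (P(O) = (O - 1)*(O + O) = (-1 + O)*(2*O) = 2*O*(-1 + O))
v(q, s) = q + 2*s*(-1 + s) (v(q, s) = (2*s*(-1 + s) + 0) + q = 2*s*(-1 + s) + q = q + 2*s*(-1 + s))
b = 5 (b = -3 - 1*(-8) = -3 + 8 = 5)
v(6, -4)*b = (6 + 2*(-4)*(-1 - 4))*5 = (6 + 2*(-4)*(-5))*5 = (6 + 40)*5 = 46*5 = 230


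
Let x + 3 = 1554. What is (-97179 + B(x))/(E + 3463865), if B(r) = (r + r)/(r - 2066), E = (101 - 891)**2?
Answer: -2383347/100252475 ≈ -0.023773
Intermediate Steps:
E = 624100 (E = (-790)**2 = 624100)
x = 1551 (x = -3 + 1554 = 1551)
B(r) = 2*r/(-2066 + r) (B(r) = (2*r)/(-2066 + r) = 2*r/(-2066 + r))
(-97179 + B(x))/(E + 3463865) = (-97179 + 2*1551/(-2066 + 1551))/(624100 + 3463865) = (-97179 + 2*1551/(-515))/4087965 = (-97179 + 2*1551*(-1/515))*(1/4087965) = (-97179 - 3102/515)*(1/4087965) = -50050287/515*1/4087965 = -2383347/100252475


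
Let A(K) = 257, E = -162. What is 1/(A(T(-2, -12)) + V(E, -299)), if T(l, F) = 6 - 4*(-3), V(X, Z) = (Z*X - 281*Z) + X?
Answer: 1/132552 ≈ 7.5442e-6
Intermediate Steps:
V(X, Z) = X - 281*Z + X*Z (V(X, Z) = (X*Z - 281*Z) + X = (-281*Z + X*Z) + X = X - 281*Z + X*Z)
T(l, F) = 18 (T(l, F) = 6 + 12 = 18)
1/(A(T(-2, -12)) + V(E, -299)) = 1/(257 + (-162 - 281*(-299) - 162*(-299))) = 1/(257 + (-162 + 84019 + 48438)) = 1/(257 + 132295) = 1/132552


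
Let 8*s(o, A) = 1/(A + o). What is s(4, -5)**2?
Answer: 1/64 ≈ 0.015625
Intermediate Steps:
s(o, A) = 1/(8*(A + o))
s(4, -5)**2 = (1/(8*(-5 + 4)))**2 = ((1/8)/(-1))**2 = ((1/8)*(-1))**2 = (-1/8)**2 = 1/64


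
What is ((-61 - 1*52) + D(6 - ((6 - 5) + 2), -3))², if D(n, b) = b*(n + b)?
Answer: 12769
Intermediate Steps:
D(n, b) = b*(b + n)
((-61 - 1*52) + D(6 - ((6 - 5) + 2), -3))² = ((-61 - 1*52) - 3*(-3 + (6 - ((6 - 5) + 2))))² = ((-61 - 52) - 3*(-3 + (6 - (1 + 2))))² = (-113 - 3*(-3 + (6 - 1*3)))² = (-113 - 3*(-3 + (6 - 3)))² = (-113 - 3*(-3 + 3))² = (-113 - 3*0)² = (-113 + 0)² = (-113)² = 12769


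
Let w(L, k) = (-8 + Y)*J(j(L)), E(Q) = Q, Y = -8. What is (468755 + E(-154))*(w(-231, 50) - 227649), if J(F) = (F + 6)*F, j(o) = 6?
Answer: -107216377401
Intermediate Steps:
J(F) = F*(6 + F) (J(F) = (6 + F)*F = F*(6 + F))
w(L, k) = -1152 (w(L, k) = (-8 - 8)*(6*(6 + 6)) = -96*12 = -16*72 = -1152)
(468755 + E(-154))*(w(-231, 50) - 227649) = (468755 - 154)*(-1152 - 227649) = 468601*(-228801) = -107216377401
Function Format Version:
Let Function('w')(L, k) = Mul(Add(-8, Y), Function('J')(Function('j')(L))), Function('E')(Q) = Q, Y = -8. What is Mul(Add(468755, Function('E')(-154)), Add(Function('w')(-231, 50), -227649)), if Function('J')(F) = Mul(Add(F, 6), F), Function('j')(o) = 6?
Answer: -107216377401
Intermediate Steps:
Function('J')(F) = Mul(F, Add(6, F)) (Function('J')(F) = Mul(Add(6, F), F) = Mul(F, Add(6, F)))
Function('w')(L, k) = -1152 (Function('w')(L, k) = Mul(Add(-8, -8), Mul(6, Add(6, 6))) = Mul(-16, Mul(6, 12)) = Mul(-16, 72) = -1152)
Mul(Add(468755, Function('E')(-154)), Add(Function('w')(-231, 50), -227649)) = Mul(Add(468755, -154), Add(-1152, -227649)) = Mul(468601, -228801) = -107216377401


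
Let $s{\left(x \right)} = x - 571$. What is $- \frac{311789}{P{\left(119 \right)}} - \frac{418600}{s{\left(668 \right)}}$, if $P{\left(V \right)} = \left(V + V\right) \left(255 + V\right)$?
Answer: $- \frac{37290666733}{8634164} \approx -4319.0$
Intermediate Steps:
$s{\left(x \right)} = -571 + x$
$P{\left(V \right)} = 2 V \left(255 + V\right)$
$- \frac{311789}{P{\left(119 \right)}} - \frac{418600}{s{\left(668 \right)}} = - \frac{311789}{2 \cdot 119 \left(255 + 119\right)} - \frac{418600}{-571 + 668} = - \frac{311789}{2 \cdot 119 \cdot 374} - \frac{418600}{97} = - \frac{311789}{89012} - \frac{418600}{97} = - \frac{37290666733}{8634164}$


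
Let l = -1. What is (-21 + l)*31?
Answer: -682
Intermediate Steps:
(-21 + l)*31 = (-21 - 1)*31 = -22*31 = -682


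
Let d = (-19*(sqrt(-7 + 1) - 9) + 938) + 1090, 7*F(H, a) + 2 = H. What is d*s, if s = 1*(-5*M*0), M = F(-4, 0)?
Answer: 0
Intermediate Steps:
F(H, a) = -2/7 + H/7
M = -6/7 (M = -2/7 + (1/7)*(-4) = -2/7 - 4/7 = -6/7 ≈ -0.85714)
d = 2199 - 19*I*sqrt(6) (d = (-19*(sqrt(-6) - 9) + 938) + 1090 = (-19*(I*sqrt(6) - 9) + 938) + 1090 = (-19*(-9 + I*sqrt(6)) + 938) + 1090 = ((171 - 19*I*sqrt(6)) + 938) + 1090 = (1109 - 19*I*sqrt(6)) + 1090 = 2199 - 19*I*sqrt(6) ≈ 2199.0 - 46.54*I)
s = 0 (s = 1*(-5*(-6/7)*0) = 1*((30/7)*0) = 1*0 = 0)
d*s = (2199 - 19*I*sqrt(6))*0 = 0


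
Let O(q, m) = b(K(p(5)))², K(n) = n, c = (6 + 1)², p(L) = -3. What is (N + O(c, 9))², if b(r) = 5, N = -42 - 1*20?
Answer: 1369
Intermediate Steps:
N = -62 (N = -42 - 20 = -62)
c = 49 (c = 7² = 49)
O(q, m) = 25 (O(q, m) = 5² = 25)
(N + O(c, 9))² = (-62 + 25)² = (-37)² = 1369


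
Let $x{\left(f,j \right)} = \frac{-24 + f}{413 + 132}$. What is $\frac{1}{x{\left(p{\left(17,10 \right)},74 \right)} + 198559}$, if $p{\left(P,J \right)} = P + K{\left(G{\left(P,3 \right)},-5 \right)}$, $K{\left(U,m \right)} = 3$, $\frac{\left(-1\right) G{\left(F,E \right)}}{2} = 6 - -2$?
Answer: $\frac{545}{108214651} \approx 5.0363 \cdot 10^{-6}$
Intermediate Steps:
$G{\left(F,E \right)} = -16$ ($G{\left(F,E \right)} = - 2 \left(6 - -2\right) = - 2 \left(6 + 2\right) = \left(-2\right) 8 = -16$)
$p{\left(P,J \right)} = 3 + P$ ($p{\left(P,J \right)} = P + 3 = 3 + P$)
$x{\left(f,j \right)} = - \frac{24}{545} + \frac{f}{545}$ ($x{\left(f,j \right)} = \frac{-24 + f}{545} = \left(-24 + f\right) \frac{1}{545} = - \frac{24}{545} + \frac{f}{545}$)
$\frac{1}{x{\left(p{\left(17,10 \right)},74 \right)} + 198559} = \frac{1}{\left(- \frac{24}{545} + \frac{3 + 17}{545}\right) + 198559} = \frac{1}{\left(- \frac{24}{545} + \frac{1}{545} \cdot 20\right) + 198559} = \frac{1}{\left(- \frac{24}{545} + \frac{4}{109}\right) + 198559} = \frac{1}{- \frac{4}{545} + 198559} = \frac{1}{\frac{108214651}{545}} = \frac{545}{108214651}$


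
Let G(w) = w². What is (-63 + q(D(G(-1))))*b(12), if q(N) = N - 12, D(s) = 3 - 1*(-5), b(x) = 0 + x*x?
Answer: -9648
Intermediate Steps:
b(x) = x² (b(x) = 0 + x² = x²)
D(s) = 8 (D(s) = 3 + 5 = 8)
q(N) = -12 + N
(-63 + q(D(G(-1))))*b(12) = (-63 + (-12 + 8))*12² = (-63 - 4)*144 = -67*144 = -9648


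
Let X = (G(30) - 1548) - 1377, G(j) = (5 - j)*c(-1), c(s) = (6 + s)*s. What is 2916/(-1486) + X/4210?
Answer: -821858/312803 ≈ -2.6274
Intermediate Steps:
c(s) = s*(6 + s)
G(j) = -25 + 5*j (G(j) = (5 - j)*(-(6 - 1)) = (5 - j)*(-1*5) = (5 - j)*(-5) = -25 + 5*j)
X = -2800 (X = ((-25 + 5*30) - 1548) - 1377 = ((-25 + 150) - 1548) - 1377 = (125 - 1548) - 1377 = -1423 - 1377 = -2800)
2916/(-1486) + X/4210 = 2916/(-1486) - 2800/4210 = 2916*(-1/1486) - 2800*1/4210 = -1458/743 - 280/421 = -821858/312803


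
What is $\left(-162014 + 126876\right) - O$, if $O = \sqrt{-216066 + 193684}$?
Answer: $-35138 - 19 i \sqrt{62} \approx -35138.0 - 149.61 i$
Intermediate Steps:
$O = 19 i \sqrt{62}$ ($O = \sqrt{-22382} = 19 i \sqrt{62} \approx 149.61 i$)
$\left(-162014 + 126876\right) - O = \left(-162014 + 126876\right) - 19 i \sqrt{62} = -35138 - 19 i \sqrt{62}$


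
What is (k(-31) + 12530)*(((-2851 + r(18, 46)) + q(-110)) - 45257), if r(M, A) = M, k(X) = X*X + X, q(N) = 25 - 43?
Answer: -647533680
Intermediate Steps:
q(N) = -18
k(X) = X + X**2 (k(X) = X**2 + X = X + X**2)
(k(-31) + 12530)*(((-2851 + r(18, 46)) + q(-110)) - 45257) = (-31*(1 - 31) + 12530)*(((-2851 + 18) - 18) - 45257) = (-31*(-30) + 12530)*((-2833 - 18) - 45257) = (930 + 12530)*(-2851 - 45257) = 13460*(-48108) = -647533680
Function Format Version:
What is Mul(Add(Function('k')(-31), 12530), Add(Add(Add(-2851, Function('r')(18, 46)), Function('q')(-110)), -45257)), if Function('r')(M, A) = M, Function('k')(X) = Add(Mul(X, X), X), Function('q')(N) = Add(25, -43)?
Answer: -647533680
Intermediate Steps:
Function('q')(N) = -18
Function('k')(X) = Add(X, Pow(X, 2)) (Function('k')(X) = Add(Pow(X, 2), X) = Add(X, Pow(X, 2)))
Mul(Add(Function('k')(-31), 12530), Add(Add(Add(-2851, Function('r')(18, 46)), Function('q')(-110)), -45257)) = Mul(Add(Mul(-31, Add(1, -31)), 12530), Add(Add(Add(-2851, 18), -18), -45257)) = Mul(Add(Mul(-31, -30), 12530), Add(Add(-2833, -18), -45257)) = Mul(Add(930, 12530), Add(-2851, -45257)) = Mul(13460, -48108) = -647533680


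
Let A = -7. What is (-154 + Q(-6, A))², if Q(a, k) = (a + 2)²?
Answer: 19044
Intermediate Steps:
Q(a, k) = (2 + a)²
(-154 + Q(-6, A))² = (-154 + (2 - 6)²)² = (-154 + (-4)²)² = (-154 + 16)² = (-138)² = 19044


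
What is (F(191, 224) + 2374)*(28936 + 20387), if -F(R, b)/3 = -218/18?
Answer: 118884871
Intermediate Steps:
F(R, b) = 109/3 (F(R, b) = -(-654)/18 = -3*(-109/9) = 109/3)
(F(191, 224) + 2374)*(28936 + 20387) = (109/3 + 2374)*(28936 + 20387) = (7231/3)*49323 = 118884871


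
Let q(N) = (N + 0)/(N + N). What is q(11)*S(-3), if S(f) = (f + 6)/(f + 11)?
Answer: 3/16 ≈ 0.18750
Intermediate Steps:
S(f) = (6 + f)/(11 + f)
q(N) = ½ (q(N) = N/((2*N)) = N*(1/(2*N)) = ½)
q(11)*S(-3) = ((6 - 3)/(11 - 3))/2 = (3/8)/2 = ((⅛)*3)/2 = (½)*(3/8) = 3/16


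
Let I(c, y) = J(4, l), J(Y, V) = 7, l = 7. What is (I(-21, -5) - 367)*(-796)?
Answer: 286560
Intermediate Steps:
I(c, y) = 7
(I(-21, -5) - 367)*(-796) = (7 - 367)*(-796) = -360*(-796) = 286560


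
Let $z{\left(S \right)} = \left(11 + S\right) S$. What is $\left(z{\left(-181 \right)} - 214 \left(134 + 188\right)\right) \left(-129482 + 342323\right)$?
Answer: $-8117330058$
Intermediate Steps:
$z{\left(S \right)} = S \left(11 + S\right)$
$\left(z{\left(-181 \right)} - 214 \left(134 + 188\right)\right) \left(-129482 + 342323\right) = \left(- 181 \left(11 - 181\right) - 214 \left(134 + 188\right)\right) \left(-129482 + 342323\right) = \left(\left(-181\right) \left(-170\right) - 68908\right) 212841 = \left(30770 - 68908\right) 212841 = \left(-38138\right) 212841 = -8117330058$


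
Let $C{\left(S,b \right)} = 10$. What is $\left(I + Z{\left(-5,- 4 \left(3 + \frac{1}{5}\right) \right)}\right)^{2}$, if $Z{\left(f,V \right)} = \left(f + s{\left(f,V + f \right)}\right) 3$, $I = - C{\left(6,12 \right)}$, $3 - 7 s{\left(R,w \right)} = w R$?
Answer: $\frac{187489}{49} \approx 3826.3$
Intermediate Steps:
$s{\left(R,w \right)} = \frac{3}{7} - \frac{R w}{7}$ ($s{\left(R,w \right)} = \frac{3}{7} - \frac{w R}{7} = \frac{3}{7} - \frac{R w}{7}$)
$I = -10$ ($I = \left(-1\right) 10 = -10$)
$Z{\left(f,V \right)} = \frac{9}{7} + 3 f - \frac{3 f \left(V + f\right)}{7}$ ($Z{\left(f,V \right)} = \left(f - \left(- \frac{3}{7} + \frac{f \left(V + f\right)}{7}\right)\right) 3 = \left(\frac{3}{7} + f - \frac{f \left(V + f\right)}{7}\right) 3 = \frac{9}{7} + 3 f - \frac{3 f \left(V + f\right)}{7}$)
$\left(I + Z{\left(-5,- 4 \left(3 + \frac{1}{5}\right) \right)}\right)^{2} = \left(-10 + \left(\frac{9}{7} + 3 \left(-5\right) - - \frac{15 \left(- 4 \left(3 + \frac{1}{5}\right) - 5\right)}{7}\right)\right)^{2} = \left(-10 - \left(\frac{96}{7} - \frac{15 \left(- 4 \left(3 + \frac{1}{5}\right) - 5\right)}{7}\right)\right)^{2} = \left(-10 - \left(\frac{96}{7} - \frac{15 \left(\left(-4\right) \frac{16}{5} - 5\right)}{7}\right)\right)^{2} = \left(-10 - \left(\frac{96}{7} - \frac{15 \left(- \frac{64}{5} - 5\right)}{7}\right)\right)^{2} = \left(-10 - \left(\frac{96}{7} + \frac{267}{7}\right)\right)^{2} = \left(-10 - \frac{363}{7}\right)^{2} = \left(- \frac{433}{7}\right)^{2} = \frac{187489}{49}$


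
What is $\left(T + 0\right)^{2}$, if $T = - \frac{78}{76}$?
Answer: $\frac{1521}{1444} \approx 1.0533$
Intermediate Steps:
$T = - \frac{39}{38}$ ($T = \left(-78\right) \frac{1}{76} = - \frac{39}{38} \approx -1.0263$)
$\left(T + 0\right)^{2} = \left(- \frac{39}{38} + 0\right)^{2} = \left(- \frac{39}{38}\right)^{2} = \frac{1521}{1444}$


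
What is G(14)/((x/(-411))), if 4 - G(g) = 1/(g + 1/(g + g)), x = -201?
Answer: 211528/26331 ≈ 8.0334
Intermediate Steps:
G(g) = 4 - 1/(g + 1/(2*g)) (G(g) = 4 - 1/(g + 1/(g + g)) = 4 - 1/(g + 1/(2*g)))
G(14)/((x/(-411))) = (2*(2 - 1*14 + 4*14**2)/(1 + 2*14**2))/((-201/(-411))) = (2*(2 - 14 + 4*196)/(1 + 2*196))/((-201*(-1/411))) = (2*(2 - 14 + 784)/(1 + 392))/(67/137) = (2*772/393)*(137/67) = (2*(1/393)*772)*(137/67) = (1544/393)*(137/67) = 211528/26331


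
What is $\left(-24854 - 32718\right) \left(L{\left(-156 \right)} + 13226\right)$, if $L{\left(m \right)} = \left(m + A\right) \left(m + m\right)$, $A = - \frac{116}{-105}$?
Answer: $- \frac{124031159352}{35} \approx -3.5437 \cdot 10^{9}$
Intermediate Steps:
$A = \frac{116}{105}$ ($A = \left(-116\right) \left(- \frac{1}{105}\right) = \frac{116}{105} \approx 1.1048$)
$L{\left(m \right)} = 2 m \left(\frac{116}{105} + m\right)$ ($L{\left(m \right)} = \left(m + \frac{116}{105}\right) \left(m + m\right) = \left(\frac{116}{105} + m\right) 2 m = 2 m \left(\frac{116}{105} + m\right)$)
$\left(-24854 - 32718\right) \left(L{\left(-156 \right)} + 13226\right) = \left(-24854 - 32718\right) \left(\frac{2}{105} \left(-156\right) \left(116 + 105 \left(-156\right)\right) + 13226\right) = - 57572 \left(\frac{2}{105} \left(-156\right) \left(116 - 16380\right) + 13226\right) = - 57572 \left(\frac{2}{105} \left(-156\right) \left(-16264\right) + 13226\right) = - 57572 \left(\frac{1691456}{35} + 13226\right) = \left(-57572\right) \frac{2154366}{35} = - \frac{124031159352}{35}$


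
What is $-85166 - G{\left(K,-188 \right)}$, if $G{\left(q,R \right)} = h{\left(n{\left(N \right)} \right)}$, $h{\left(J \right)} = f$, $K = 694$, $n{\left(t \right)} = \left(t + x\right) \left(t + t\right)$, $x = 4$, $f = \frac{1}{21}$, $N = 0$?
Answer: $- \frac{1788487}{21} \approx -85166.0$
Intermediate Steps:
$f = \frac{1}{21} \approx 0.047619$
$n{\left(t \right)} = 2 t \left(4 + t\right)$ ($n{\left(t \right)} = \left(t + 4\right) \left(t + t\right) = \left(4 + t\right) 2 t = 2 t \left(4 + t\right)$)
$h{\left(J \right)} = \frac{1}{21}$
$G{\left(q,R \right)} = \frac{1}{21}$
$-85166 - G{\left(K,-188 \right)} = -85166 - \frac{1}{21} = - \frac{1788487}{21}$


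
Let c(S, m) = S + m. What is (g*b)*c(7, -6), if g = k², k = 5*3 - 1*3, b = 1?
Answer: 144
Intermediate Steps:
k = 12 (k = 15 - 3 = 12)
g = 144 (g = 12² = 144)
(g*b)*c(7, -6) = (144*1)*(7 - 6) = 144*1 = 144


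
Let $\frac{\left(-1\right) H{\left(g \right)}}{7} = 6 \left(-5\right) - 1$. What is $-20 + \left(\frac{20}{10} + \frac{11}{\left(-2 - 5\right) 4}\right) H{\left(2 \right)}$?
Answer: $\frac{1315}{4} \approx 328.75$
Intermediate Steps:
$H{\left(g \right)} = 217$ ($H{\left(g \right)} = - 7 \left(6 \left(-5\right) - 1\right) = - 7 \left(-30 - 1\right) = \left(-7\right) \left(-31\right) = 217$)
$-20 + \left(\frac{20}{10} + \frac{11}{\left(-2 - 5\right) 4}\right) H{\left(2 \right)} = -20 + \left(\frac{20}{10} + \frac{11}{\left(-2 - 5\right) 4}\right) 217 = -20 + \left(20 \cdot \frac{1}{10} + \frac{11}{\left(-7\right) 4}\right) 217 = -20 + \left(2 + \frac{11}{-28}\right) 217 = -20 + \left(2 + 11 \left(- \frac{1}{28}\right)\right) 217 = -20 + \left(2 - \frac{11}{28}\right) 217 = -20 + \frac{45}{28} \cdot 217 = -20 + \frac{1395}{4} = \frac{1315}{4}$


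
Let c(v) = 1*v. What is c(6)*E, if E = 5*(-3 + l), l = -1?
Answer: -120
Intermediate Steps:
c(v) = v
E = -20 (E = 5*(-3 - 1) = 5*(-4) = -20)
c(6)*E = 6*(-20) = -120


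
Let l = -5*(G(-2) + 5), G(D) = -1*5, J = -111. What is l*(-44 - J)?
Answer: 0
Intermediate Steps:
G(D) = -5
l = 0 (l = -5*(-5 + 5) = -5*0 = 0)
l*(-44 - J) = 0*(-44 - 1*(-111)) = 0*(-44 + 111) = 0*67 = 0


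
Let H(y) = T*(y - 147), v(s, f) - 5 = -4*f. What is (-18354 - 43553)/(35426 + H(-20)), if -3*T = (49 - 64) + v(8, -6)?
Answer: -185721/108616 ≈ -1.7099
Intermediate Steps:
v(s, f) = 5 - 4*f
T = -14/3 (T = -((49 - 64) + (5 - 4*(-6)))/3 = -(-15 + (5 + 24))/3 = -(-15 + 29)/3 = -⅓*14 = -14/3 ≈ -4.6667)
H(y) = 686 - 14*y/3 (H(y) = -14*(y - 147)/3 = -14*(-147 + y)/3 = 686 - 14*y/3)
(-18354 - 43553)/(35426 + H(-20)) = (-18354 - 43553)/(35426 + (686 - 14/3*(-20))) = -61907/(35426 + (686 + 280/3)) = -61907/(35426 + 2338/3) = -61907/108616/3 = -61907*3/108616 = -185721/108616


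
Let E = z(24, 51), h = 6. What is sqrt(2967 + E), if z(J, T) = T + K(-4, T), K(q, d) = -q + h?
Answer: 2*sqrt(757) ≈ 55.027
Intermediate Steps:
K(q, d) = 6 - q (K(q, d) = -q + 6 = 6 - q)
z(J, T) = 10 + T (z(J, T) = T + (6 - 1*(-4)) = T + (6 + 4) = T + 10 = 10 + T)
E = 61 (E = 10 + 51 = 61)
sqrt(2967 + E) = sqrt(2967 + 61) = sqrt(3028) = 2*sqrt(757)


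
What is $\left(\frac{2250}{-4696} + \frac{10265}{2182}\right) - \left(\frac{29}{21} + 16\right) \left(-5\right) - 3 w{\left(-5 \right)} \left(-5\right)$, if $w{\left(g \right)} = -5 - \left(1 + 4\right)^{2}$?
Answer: $- \frac{701180848855}{17931676} \approx -39103.0$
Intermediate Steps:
$w{\left(g \right)} = -30$ ($w{\left(g \right)} = -5 - 5^{2} = -5 - 25 = -30$)
$\left(\frac{2250}{-4696} + \frac{10265}{2182}\right) - \left(\frac{29}{21} + 16\right) \left(-5\right) - 3 w{\left(-5 \right)} \left(-5\right) = \left(\frac{2250}{-4696} + \frac{10265}{2182}\right) - \left(\frac{29}{21} + 16\right) \left(-5\right) \left(-3\right) \left(-30\right) \left(-5\right) = \left(2250 \left(- \frac{1}{4696}\right) + 10265 \cdot \frac{1}{2182}\right) - \left(29 \cdot \frac{1}{21} + 16\right) \left(-5\right) 90 \left(-5\right) = \left(- \frac{1125}{2348} + \frac{10265}{2182}\right) - \left(\frac{29}{21} + 16\right) \left(-5\right) \left(-450\right) = \frac{10823735}{2561668} - \frac{365}{21} \left(-5\right) \left(-450\right) = \frac{10823735}{2561668} - \left(- \frac{1825}{21}\right) \left(-450\right) = \frac{10823735}{2561668} - \frac{273750}{7} = - \frac{701180848855}{17931676}$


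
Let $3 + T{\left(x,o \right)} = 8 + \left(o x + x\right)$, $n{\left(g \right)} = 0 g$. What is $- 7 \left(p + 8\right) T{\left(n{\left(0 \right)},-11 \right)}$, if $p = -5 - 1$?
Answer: $-70$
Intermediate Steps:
$n{\left(g \right)} = 0$
$T{\left(x,o \right)} = 5 + x + o x$ ($T{\left(x,o \right)} = -3 + \left(8 + \left(o x + x\right)\right) = -3 + \left(8 + \left(x + o x\right)\right) = -3 + \left(8 + x + o x\right) = 5 + x + o x$)
$p = -6$ ($p = -5 - 1 = -6$)
$- 7 \left(p + 8\right) T{\left(n{\left(0 \right)},-11 \right)} = - 7 \left(-6 + 8\right) \left(5 + 0 - 0\right) = \left(-7\right) 2 \left(5 + 0 + 0\right) = \left(-14\right) 5 = -70$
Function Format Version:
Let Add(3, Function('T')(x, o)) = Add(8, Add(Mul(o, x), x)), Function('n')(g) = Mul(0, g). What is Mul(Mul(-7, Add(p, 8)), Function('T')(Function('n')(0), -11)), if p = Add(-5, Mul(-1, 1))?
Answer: -70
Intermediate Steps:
Function('n')(g) = 0
Function('T')(x, o) = Add(5, x, Mul(o, x)) (Function('T')(x, o) = Add(-3, Add(8, Add(Mul(o, x), x))) = Add(-3, Add(8, Add(x, Mul(o, x)))) = Add(-3, Add(8, x, Mul(o, x))) = Add(5, x, Mul(o, x)))
p = -6 (p = Add(-5, -1) = -6)
Mul(Mul(-7, Add(p, 8)), Function('T')(Function('n')(0), -11)) = Mul(Mul(-7, Add(-6, 8)), Add(5, 0, Mul(-11, 0))) = Mul(Mul(-7, 2), Add(5, 0, 0)) = Mul(-14, 5) = -70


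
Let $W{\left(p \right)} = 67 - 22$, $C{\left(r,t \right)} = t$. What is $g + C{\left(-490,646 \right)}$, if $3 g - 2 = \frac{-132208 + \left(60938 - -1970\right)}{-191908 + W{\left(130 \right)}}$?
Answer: $\frac{53183360}{82227} \approx 646.79$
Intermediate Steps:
$W{\left(p \right)} = 45$ ($W{\left(p \right)} = 67 - 22 = 45$)
$g = \frac{64718}{82227}$ ($g = \frac{2}{3} + \frac{\left(-132208 + \left(60938 - -1970\right)\right) \frac{1}{-191908 + 45}}{3} = \frac{2}{3} + \frac{\left(-132208 + \left(60938 + 1970\right)\right) \frac{1}{-191863}}{3} = \frac{2}{3} + \frac{\left(-132208 + 62908\right) \left(- \frac{1}{191863}\right)}{3} = \frac{2}{3} + \frac{\left(-69300\right) \left(- \frac{1}{191863}\right)}{3} = \frac{2}{3} + \frac{1}{3} \cdot \frac{9900}{27409} = \frac{2}{3} + \frac{3300}{27409} = \frac{64718}{82227} \approx 0.78707$)
$g + C{\left(-490,646 \right)} = \frac{64718}{82227} + 646 = \frac{53183360}{82227}$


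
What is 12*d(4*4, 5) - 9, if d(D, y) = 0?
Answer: -9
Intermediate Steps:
12*d(4*4, 5) - 9 = 12*0 - 9 = 0 - 9 = -9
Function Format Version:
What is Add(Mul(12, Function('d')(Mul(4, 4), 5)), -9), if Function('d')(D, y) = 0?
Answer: -9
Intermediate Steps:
Add(Mul(12, Function('d')(Mul(4, 4), 5)), -9) = Add(Mul(12, 0), -9) = Add(0, -9) = -9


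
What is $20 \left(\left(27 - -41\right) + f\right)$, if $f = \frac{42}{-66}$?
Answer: $\frac{14820}{11} \approx 1347.3$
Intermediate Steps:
$f = - \frac{7}{11}$ ($f = 42 \left(- \frac{1}{66}\right) = - \frac{7}{11} \approx -0.63636$)
$20 \left(\left(27 - -41\right) + f\right) = 20 \left(\left(27 - -41\right) - \frac{7}{11}\right) = 20 \left(\left(27 + 41\right) - \frac{7}{11}\right) = 20 \left(68 - \frac{7}{11}\right) = 20 \cdot \frac{741}{11} = \frac{14820}{11}$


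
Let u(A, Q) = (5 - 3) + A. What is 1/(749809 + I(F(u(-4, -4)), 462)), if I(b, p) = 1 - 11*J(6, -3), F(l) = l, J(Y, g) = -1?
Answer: 1/749821 ≈ 1.3337e-6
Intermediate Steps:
u(A, Q) = 2 + A
I(b, p) = 12 (I(b, p) = 1 - 11*(-1) = 1 + 11 = 12)
1/(749809 + I(F(u(-4, -4)), 462)) = 1/(749809 + 12) = 1/749821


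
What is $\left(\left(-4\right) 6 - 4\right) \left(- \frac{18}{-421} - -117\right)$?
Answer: $- \frac{1379700}{421} \approx -3277.2$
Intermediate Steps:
$\left(\left(-4\right) 6 - 4\right) \left(- \frac{18}{-421} - -117\right) = \left(-24 - 4\right) \left(\left(-18\right) \left(- \frac{1}{421}\right) + 117\right) = - 28 \left(\frac{18}{421} + 117\right) = \left(-28\right) \frac{49275}{421} = - \frac{1379700}{421}$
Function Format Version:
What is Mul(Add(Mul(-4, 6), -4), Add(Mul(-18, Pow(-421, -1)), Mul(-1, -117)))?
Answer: Rational(-1379700, 421) ≈ -3277.2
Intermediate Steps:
Mul(Add(Mul(-4, 6), -4), Add(Mul(-18, Pow(-421, -1)), Mul(-1, -117))) = Mul(Add(-24, -4), Add(Mul(-18, Rational(-1, 421)), 117)) = Mul(-28, Add(Rational(18, 421), 117)) = Mul(-28, Rational(49275, 421)) = Rational(-1379700, 421)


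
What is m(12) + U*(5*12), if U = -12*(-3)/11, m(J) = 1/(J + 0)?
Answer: 25931/132 ≈ 196.45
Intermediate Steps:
m(J) = 1/J
U = 36/11 (U = 36*(1/11) = 36/11 ≈ 3.2727)
m(12) + U*(5*12) = 1/12 + 36*(5*12)/11 = 1/12 + (36/11)*60 = 1/12 + 2160/11 = 25931/132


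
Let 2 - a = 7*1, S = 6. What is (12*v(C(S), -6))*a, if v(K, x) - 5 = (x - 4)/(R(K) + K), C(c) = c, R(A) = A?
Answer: -250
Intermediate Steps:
v(K, x) = 5 + (-4 + x)/(2*K) (v(K, x) = 5 + (x - 4)/(K + K) = 5 + (-4 + x)/((2*K)) = 5 + (-4 + x)*(1/(2*K)) = 5 + (-4 + x)/(2*K))
a = -5 (a = 2 - 7 = -5)
(12*v(C(S), -6))*a = (12*((½)*(-4 - 6 + 10*6)/6))*(-5) = (12*((½)*(⅙)*(-4 - 6 + 60)))*(-5) = (12*((½)*(⅙)*50))*(-5) = (12*(25/6))*(-5) = 50*(-5) = -250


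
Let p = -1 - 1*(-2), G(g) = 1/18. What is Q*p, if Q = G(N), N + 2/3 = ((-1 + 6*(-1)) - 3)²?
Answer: 1/18 ≈ 0.055556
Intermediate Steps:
N = 298/3 (N = -⅔ + ((-1 + 6*(-1)) - 3)² = -⅔ + ((-1 - 6) - 3)² = -⅔ + (-7 - 3)² = -⅔ + (-10)² = -⅔ + 100 = 298/3 ≈ 99.333)
G(g) = 1/18
Q = 1/18 ≈ 0.055556
p = 1 (p = -1 + 2 = 1)
Q*p = (1/18)*1 = 1/18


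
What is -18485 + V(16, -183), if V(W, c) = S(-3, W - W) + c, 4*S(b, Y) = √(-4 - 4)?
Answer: -18668 + I*√2/2 ≈ -18668.0 + 0.70711*I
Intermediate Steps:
S(b, Y) = I*√2/2 (S(b, Y) = √(-4 - 4)/4 = √(-8)/4 = (2*I*√2)/4 = I*√2/2)
V(W, c) = c + I*√2/2 (V(W, c) = I*√2/2 + c = c + I*√2/2)
-18485 + V(16, -183) = -18485 + (-183 + I*√2/2) = -18668 + I*√2/2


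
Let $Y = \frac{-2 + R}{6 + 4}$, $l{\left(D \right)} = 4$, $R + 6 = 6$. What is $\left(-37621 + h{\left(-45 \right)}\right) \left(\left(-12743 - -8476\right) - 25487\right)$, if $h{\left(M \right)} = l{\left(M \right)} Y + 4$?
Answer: $\frac{5596400106}{5} \approx 1.1193 \cdot 10^{9}$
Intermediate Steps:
$R = 0$ ($R = -6 + 6 = 0$)
$Y = - \frac{1}{5}$ ($Y = \frac{-2 + 0}{6 + 4} = - \frac{2}{10} = \left(-2\right) \frac{1}{10} = - \frac{1}{5} \approx -0.2$)
$h{\left(M \right)} = \frac{16}{5}$ ($h{\left(M \right)} = 4 \left(- \frac{1}{5}\right) + 4 = - \frac{4}{5} + 4 = \frac{16}{5}$)
$\left(-37621 + h{\left(-45 \right)}\right) \left(\left(-12743 - -8476\right) - 25487\right) = \left(-37621 + \frac{16}{5}\right) \left(\left(-12743 - -8476\right) - 25487\right) = - \frac{188089 \left(\left(-12743 + 8476\right) - 25487\right)}{5} = - \frac{188089 \left(-4267 - 25487\right)}{5} = \left(- \frac{188089}{5}\right) \left(-29754\right) = \frac{5596400106}{5}$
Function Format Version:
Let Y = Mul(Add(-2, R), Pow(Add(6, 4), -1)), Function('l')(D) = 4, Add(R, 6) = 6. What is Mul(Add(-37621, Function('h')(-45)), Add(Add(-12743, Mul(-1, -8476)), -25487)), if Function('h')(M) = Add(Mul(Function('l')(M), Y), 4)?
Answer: Rational(5596400106, 5) ≈ 1.1193e+9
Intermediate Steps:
R = 0 (R = Add(-6, 6) = 0)
Y = Rational(-1, 5) (Y = Mul(Add(-2, 0), Pow(Add(6, 4), -1)) = Mul(-2, Pow(10, -1)) = Mul(-2, Rational(1, 10)) = Rational(-1, 5) ≈ -0.20000)
Function('h')(M) = Rational(16, 5) (Function('h')(M) = Add(Mul(4, Rational(-1, 5)), 4) = Add(Rational(-4, 5), 4) = Rational(16, 5))
Mul(Add(-37621, Function('h')(-45)), Add(Add(-12743, Mul(-1, -8476)), -25487)) = Mul(Add(-37621, Rational(16, 5)), Add(Add(-12743, Mul(-1, -8476)), -25487)) = Mul(Rational(-188089, 5), Add(Add(-12743, 8476), -25487)) = Mul(Rational(-188089, 5), Add(-4267, -25487)) = Mul(Rational(-188089, 5), -29754) = Rational(5596400106, 5)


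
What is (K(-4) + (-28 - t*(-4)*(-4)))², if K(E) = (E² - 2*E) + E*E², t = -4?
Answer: 16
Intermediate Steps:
K(E) = E² + E³ - 2*E (K(E) = (E² - 2*E) + E³ = E² + E³ - 2*E)
(K(-4) + (-28 - t*(-4)*(-4)))² = (-4*(-2 - 4 + (-4)²) + (-28 - (-4*(-4))*(-4)))² = (-4*(-2 - 4 + 16) + (-28 - 16*(-4)))² = (-4*10 + (-28 - 1*(-64)))² = (-40 + (-28 + 64))² = (-40 + 36)² = (-4)² = 16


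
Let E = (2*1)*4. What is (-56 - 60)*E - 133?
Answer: -1061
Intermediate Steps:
E = 8 (E = 2*4 = 8)
(-56 - 60)*E - 133 = (-56 - 60)*8 - 133 = -116*8 - 133 = -928 - 133 = -1061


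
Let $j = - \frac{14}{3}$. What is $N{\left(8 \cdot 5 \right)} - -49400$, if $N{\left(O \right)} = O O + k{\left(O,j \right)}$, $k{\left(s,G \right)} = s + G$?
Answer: $\frac{153106}{3} \approx 51035.0$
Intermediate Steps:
$j = - \frac{14}{3}$ ($j = \left(-14\right) \frac{1}{3} = - \frac{14}{3} \approx -4.6667$)
$k{\left(s,G \right)} = G + s$
$N{\left(O \right)} = - \frac{14}{3} + O + O^{2}$ ($N{\left(O \right)} = O O + \left(- \frac{14}{3} + O\right) = O^{2} + \left(- \frac{14}{3} + O\right) = - \frac{14}{3} + O + O^{2}$)
$N{\left(8 \cdot 5 \right)} - -49400 = \left(- \frac{14}{3} + 8 \cdot 5 + \left(8 \cdot 5\right)^{2}\right) - -49400 = \left(- \frac{14}{3} + 40 + 40^{2}\right) + 49400 = \left(- \frac{14}{3} + 40 + 1600\right) + 49400 = \frac{4906}{3} + 49400 = \frac{153106}{3}$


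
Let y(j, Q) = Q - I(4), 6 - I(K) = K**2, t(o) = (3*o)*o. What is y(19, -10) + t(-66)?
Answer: 13068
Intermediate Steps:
t(o) = 3*o**2
I(K) = 6 - K**2
y(j, Q) = 10 + Q (y(j, Q) = Q - (6 - 1*4**2) = Q - (6 - 1*16) = Q - (6 - 16) = Q - 1*(-10) = Q + 10 = 10 + Q)
y(19, -10) + t(-66) = (10 - 10) + 3*(-66)**2 = 0 + 3*4356 = 0 + 13068 = 13068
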